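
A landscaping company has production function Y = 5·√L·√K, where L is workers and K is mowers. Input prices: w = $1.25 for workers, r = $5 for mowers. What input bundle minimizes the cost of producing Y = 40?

Cost minimization requires the marginal rate of technical substitution to equal the input-price ratio: MP_L/MP_K = w/r.
Here MP_L/MP_K = (1/2)·(K/L)/(1/2) = (K/L). Setting this equal to 1.25/5 = 0.25 gives K = 0.25L.
Substituting into Y = 40: 5·L^(1/2)·(0.25L)^(1/2) = 40.
Solving, L = 16 and K = 4.

L* = 16, K* = 4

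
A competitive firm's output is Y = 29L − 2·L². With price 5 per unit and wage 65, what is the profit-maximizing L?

The marginal product of L is MP_L = 29 − 4L.
A price-taking firm hires until the value of the marginal product equals the wage: P·MP_L = w, so 5·(29 − 4L) = 65.
Then 29 − 4L = 13, giving L = 4.

L* = 4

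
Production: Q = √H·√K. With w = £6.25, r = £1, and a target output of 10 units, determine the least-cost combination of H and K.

Cost minimization requires the marginal rate of technical substitution to equal the input-price ratio: MP_H/MP_K = w/r.
Here MP_H/MP_K = (1/2)·(K/H)/(1/2) = (K/H). Setting this equal to 6.25/1 = 6.25 gives K = 6.25H.
Substituting into Q = 10: H^(1/2)·(6.25H)^(1/2) = 10.
Solving, H = 4 and K = 25.

H* = 4, K* = 25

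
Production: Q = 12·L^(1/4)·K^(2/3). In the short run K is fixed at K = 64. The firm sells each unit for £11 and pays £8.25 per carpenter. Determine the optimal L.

With K = 64, MP_L = (1/4)·12·L^(-3/4)·64^(2/3) = 48·L^(-3/4).
Profit maximization for a price taker requires P·MP_L = w: 11·48·L^(-3/4) = 8.25.
So L^(-3/4) = 0.015625, which gives L = 256.

L* = 256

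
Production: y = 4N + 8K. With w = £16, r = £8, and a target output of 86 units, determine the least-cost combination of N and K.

The inputs are perfect substitutes, so the firm uses whichever has the lower cost per unit of output.
Cost per unit of output via N is w/4 = 4; via K it is r/8 = 1. K is cheaper.
Producing y = 86 with K alone: N = 0, K = 10.75.

N* = 0, K* = 10.75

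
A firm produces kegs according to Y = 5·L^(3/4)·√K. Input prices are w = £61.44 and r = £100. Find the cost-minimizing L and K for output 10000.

L* = 625, K* = 256

Cost minimization requires the marginal rate of technical substitution to equal the input-price ratio: MP_L/MP_K = w/r.
Here MP_L/MP_K = (3/4)·(K/L)/(1/2) = 1.5·(K/L). Setting this equal to 61.44/100 = 0.6144 gives K = 0.4096L.
Substituting into Y = 10000: 5·L^(3/4)·(0.4096L)^(1/2) = 10000.
Solving, L = 625 and K = 256.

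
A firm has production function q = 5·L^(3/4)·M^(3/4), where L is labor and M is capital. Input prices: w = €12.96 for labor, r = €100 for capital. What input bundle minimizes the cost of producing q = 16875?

Cost minimization requires the marginal rate of technical substitution to equal the input-price ratio: MP_L/MP_M = w/r.
Here MP_L/MP_M = (3/4)·(M/L)/(3/4) = (M/L). Setting this equal to 12.96/100 = 0.1296 gives M = 0.1296L.
Substituting into q = 16875: 5·L^(3/4)·(0.1296L)^(3/4) = 16875.
Solving, L = 625 and M = 81.

L* = 625, M* = 81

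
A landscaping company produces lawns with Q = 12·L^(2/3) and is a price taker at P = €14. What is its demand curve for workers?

MP_L = (2/3)·12·L^(-1/3) = 8·L^(-1/3).
Setting P·MP_L = w: 112·L^(-1/3) = w.
Solving for L: L^(-1/3) = w/112, so L = (112/w)^(3).

L(w) = 1404928/w³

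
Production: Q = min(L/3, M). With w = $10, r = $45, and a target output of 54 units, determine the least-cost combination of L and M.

L* = 162, M* = 54

With a fixed-proportions technology, the cost-minimizing bundle uses no slack in either input: L/3 = M = Q.
So L = 3·54 = 162 and M = 54.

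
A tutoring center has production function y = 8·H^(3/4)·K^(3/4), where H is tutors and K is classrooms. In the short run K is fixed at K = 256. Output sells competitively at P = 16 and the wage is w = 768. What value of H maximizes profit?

With K = 256, MP_H = (3/4)·8·H^(-1/4)·256^(3/4) = 384·H^(-1/4).
Profit maximization for a price taker requires P·MP_H = w: 16·384·H^(-1/4) = 768.
So H^(-1/4) = 0.125, which gives H = 4096.

H* = 4096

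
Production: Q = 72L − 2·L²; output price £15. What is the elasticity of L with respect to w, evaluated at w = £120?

From P·MP_L = w with MP_L = 72 − 4L, labor demand is L(w) = (72 − w/15)/4.
dL/dw = −1/(60) = -1/60.
At w = 120, L = 16, so ε = (dL/dw)·(w/L) = (-1/60)·(120/16) = -0.125.

ε = -0.125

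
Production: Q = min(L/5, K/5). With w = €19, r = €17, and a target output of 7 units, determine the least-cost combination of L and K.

L* = 35, K* = 35

With a fixed-proportions technology, the cost-minimizing bundle uses no slack in either input: L/5 = K/5 = Q.
So L = 5·7 = 35 and K = 5·7 = 35.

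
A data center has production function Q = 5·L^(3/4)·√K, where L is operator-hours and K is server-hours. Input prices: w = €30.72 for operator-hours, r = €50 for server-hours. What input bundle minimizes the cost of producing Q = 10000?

L* = 625, K* = 256

Cost minimization requires the marginal rate of technical substitution to equal the input-price ratio: MP_L/MP_K = w/r.
Here MP_L/MP_K = (3/4)·(K/L)/(1/2) = 1.5·(K/L). Setting this equal to 30.72/50 = 0.6144 gives K = 0.4096L.
Substituting into Q = 10000: 5·L^(3/4)·(0.4096L)^(1/2) = 10000.
Solving, L = 625 and K = 256.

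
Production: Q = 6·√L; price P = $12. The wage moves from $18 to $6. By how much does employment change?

From P·MP_L = w with MP_L = 3·L^(-1/2), the labor demand is L(w) = (36/w)^(2).
At w = 18: L = 4. At w = 6: L = 36.
ΔL = 36 − 4 = 32.

ΔL = 32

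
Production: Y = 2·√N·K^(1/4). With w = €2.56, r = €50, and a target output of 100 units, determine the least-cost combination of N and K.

Cost minimization requires the marginal rate of technical substitution to equal the input-price ratio: MP_N/MP_K = w/r.
Here MP_N/MP_K = (1/2)·(K/N)/(1/4) = 2·(K/N). Setting this equal to 2.56/50 = 0.0512 gives K = 0.0256N.
Substituting into Y = 100: 2·N^(1/2)·(0.0256N)^(1/4) = 100.
Solving, N = 625 and K = 16.

N* = 625, K* = 16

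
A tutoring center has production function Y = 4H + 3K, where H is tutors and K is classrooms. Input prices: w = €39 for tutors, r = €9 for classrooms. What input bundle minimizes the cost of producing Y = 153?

H* = 0, K* = 51

The inputs are perfect substitutes, so the firm uses whichever has the lower cost per unit of output.
Cost per unit of output via H is w/4 = 9.75; via K it is r/3 = 3. K is cheaper.
Producing Y = 153 with K alone: H = 0, K = 51.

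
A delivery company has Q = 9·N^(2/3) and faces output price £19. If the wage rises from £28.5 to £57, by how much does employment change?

ΔN = -56

From P·MP_N = w with MP_N = 6·N^(-1/3), the labor demand is N(w) = (114/w)^(3).
At w = 28.5: N = 64. At w = 57: N = 8.
ΔN = 8 − 64 = -56.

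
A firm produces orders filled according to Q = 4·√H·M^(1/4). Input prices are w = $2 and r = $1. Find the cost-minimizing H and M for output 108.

H* = 81, M* = 81

Cost minimization requires the marginal rate of technical substitution to equal the input-price ratio: MP_H/MP_M = w/r.
Here MP_H/MP_M = (1/2)·(M/H)/(1/4) = 2·(M/H). Setting this equal to 2/1 = 2 gives M = H.
Substituting into Q = 108: 4·H^(1/2)·(H)^(1/4) = 108.
Solving, H = 81 and M = 81.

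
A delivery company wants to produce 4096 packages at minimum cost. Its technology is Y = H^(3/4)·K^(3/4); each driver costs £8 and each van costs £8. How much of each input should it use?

Cost minimization requires the marginal rate of technical substitution to equal the input-price ratio: MP_H/MP_K = w/r.
Here MP_H/MP_K = (3/4)·(K/H)/(3/4) = (K/H). Setting this equal to 8/8 = 1 gives K = H.
Substituting into Y = 4096: H^(3/4)·(H)^(3/4) = 4096.
Solving, H = 256 and K = 256.

H* = 256, K* = 256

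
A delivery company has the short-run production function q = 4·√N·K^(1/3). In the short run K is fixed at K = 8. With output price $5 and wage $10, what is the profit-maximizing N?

N* = 4

With K = 8, MP_N = (1/2)·4·N^(-1/2)·8^(1/3) = 4·N^(-1/2).
Profit maximization for a price taker requires P·MP_N = w: 5·4·N^(-1/2) = 10.
So N^(-1/2) = 0.5, which gives N = 4.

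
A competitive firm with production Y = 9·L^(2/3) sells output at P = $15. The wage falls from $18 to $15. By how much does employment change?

ΔL = 91

From P·MP_L = w with MP_L = 6·L^(-1/3), the labor demand is L(w) = (90/w)^(3).
At w = 18: L = 125. At w = 15: L = 216.
ΔL = 216 − 125 = 91.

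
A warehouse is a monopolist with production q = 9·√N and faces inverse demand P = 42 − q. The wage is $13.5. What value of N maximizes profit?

N* = 4

Marginal revenue from the inverse demand is MR = 42 − 2q.
The marginal product is MP_N = 4.5·N^(-1/2).
A monopolist hires until marginal revenue product equals the wage: MR·MP_N = w.
At N, q = 9·√N. Substituting and solving: (42 − 18·√N)·4.5·N^(-1/2) = 13.5 gives N = 4.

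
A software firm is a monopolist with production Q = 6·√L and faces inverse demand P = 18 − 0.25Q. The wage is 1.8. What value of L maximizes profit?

L* = 25

Marginal revenue from the inverse demand is MR = 18 − 0.5Q.
The marginal product is MP_L = 3·L^(-1/2).
A monopolist hires until marginal revenue product equals the wage: MR·MP_L = w.
At L, Q = 6·√L. Substituting and solving: (18 − 3·√L)·3·L^(-1/2) = 1.8 gives L = 25.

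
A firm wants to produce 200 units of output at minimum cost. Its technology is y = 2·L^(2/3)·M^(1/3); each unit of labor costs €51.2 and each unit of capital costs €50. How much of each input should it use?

Cost minimization requires the marginal rate of technical substitution to equal the input-price ratio: MP_L/MP_M = w/r.
Here MP_L/MP_M = (2/3)·(M/L)/(1/3) = 2·(M/L). Setting this equal to 51.2/50 = 1.024 gives M = 0.512L.
Substituting into y = 200: 2·L^(2/3)·(0.512L)^(1/3) = 200.
Solving, L = 125 and M = 64.

L* = 125, M* = 64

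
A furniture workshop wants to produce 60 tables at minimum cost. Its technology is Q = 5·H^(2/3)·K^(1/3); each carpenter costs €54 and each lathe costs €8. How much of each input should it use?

Cost minimization requires the marginal rate of technical substitution to equal the input-price ratio: MP_H/MP_K = w/r.
Here MP_H/MP_K = (2/3)·(K/H)/(1/3) = 2·(K/H). Setting this equal to 54/8 = 6.75 gives K = 3.375H.
Substituting into Q = 60: 5·H^(2/3)·(3.375H)^(1/3) = 60.
Solving, H = 8 and K = 27.

H* = 8, K* = 27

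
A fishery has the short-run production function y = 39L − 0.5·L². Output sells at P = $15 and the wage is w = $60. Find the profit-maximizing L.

L* = 35

The marginal product of L is MP_L = 39 − L.
A price-taking firm hires until the value of the marginal product equals the wage: P·MP_L = w, so 15·(39 − L) = 60.
Then 39 − L = 4, giving L = 35.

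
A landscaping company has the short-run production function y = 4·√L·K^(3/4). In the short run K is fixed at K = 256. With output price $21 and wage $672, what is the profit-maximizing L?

L* = 16

With K = 256, MP_L = (1/2)·4·L^(-1/2)·256^(3/4) = 128·L^(-1/2).
Profit maximization for a price taker requires P·MP_L = w: 21·128·L^(-1/2) = 672.
So L^(-1/2) = 0.25, which gives L = 16.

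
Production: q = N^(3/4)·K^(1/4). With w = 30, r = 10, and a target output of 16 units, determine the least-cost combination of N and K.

N* = 16, K* = 16

Cost minimization requires the marginal rate of technical substitution to equal the input-price ratio: MP_N/MP_K = w/r.
Here MP_N/MP_K = (3/4)·(K/N)/(1/4) = 3·(K/N). Setting this equal to 30/10 = 3 gives K = N.
Substituting into q = 16: N^(3/4)·(N)^(1/4) = 16.
Solving, N = 16 and K = 16.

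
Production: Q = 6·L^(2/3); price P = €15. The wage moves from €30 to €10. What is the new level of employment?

L* = 216

From P·MP_L = w with MP_L = 4·L^(-1/3), the labor demand is L(w) = (60/w)^(3).
At w = 30: L = 8. At w = 10: L = 216.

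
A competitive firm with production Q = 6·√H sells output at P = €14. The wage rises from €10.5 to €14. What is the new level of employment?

H* = 9

From P·MP_H = w with MP_H = 3·H^(-1/2), the labor demand is H(w) = (42/w)^(2).
At w = 10.5: H = 16. At w = 14: H = 9.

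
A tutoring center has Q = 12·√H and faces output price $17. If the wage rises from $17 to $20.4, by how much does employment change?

ΔH = -11

From P·MP_H = w with MP_H = 6·H^(-1/2), the labor demand is H(w) = (102/w)^(2).
At w = 17: H = 36. At w = 20.4: H = 25.
ΔH = 25 − 36 = -11.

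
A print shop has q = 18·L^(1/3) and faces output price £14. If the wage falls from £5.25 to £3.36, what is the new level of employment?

L* = 125

From P·MP_L = w with MP_L = 6·L^(-2/3), the labor demand is L(w) = (84/w)^(3/2).
At w = 5.25: L = 64. At w = 3.36: L = 125.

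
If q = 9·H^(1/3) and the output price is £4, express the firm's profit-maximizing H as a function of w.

H(w) = (12/w)^(3/2)

MP_H = (1/3)·9·H^(-2/3) = 3·H^(-2/3).
Setting P·MP_H = w: 12·H^(-2/3) = w.
Solving for H: H^(-2/3) = w/12, so H = (12/w)^(3/2).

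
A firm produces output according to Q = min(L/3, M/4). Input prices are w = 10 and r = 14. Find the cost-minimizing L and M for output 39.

L* = 117, M* = 156

With a fixed-proportions technology, the cost-minimizing bundle uses no slack in either input: L/3 = M/4 = Q.
So L = 3·39 = 117 and M = 4·39 = 156.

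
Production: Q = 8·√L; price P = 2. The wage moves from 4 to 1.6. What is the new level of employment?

L* = 25

From P·MP_L = w with MP_L = 4·L^(-1/2), the labor demand is L(w) = (8/w)^(2).
At w = 4: L = 4. At w = 1.6: L = 25.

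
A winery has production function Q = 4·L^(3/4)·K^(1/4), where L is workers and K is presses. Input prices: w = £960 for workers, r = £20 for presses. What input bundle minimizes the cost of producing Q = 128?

Cost minimization requires the marginal rate of technical substitution to equal the input-price ratio: MP_L/MP_K = w/r.
Here MP_L/MP_K = (3/4)·(K/L)/(1/4) = 3·(K/L). Setting this equal to 960/20 = 48 gives K = 16L.
Substituting into Q = 128: 4·L^(3/4)·(16L)^(1/4) = 128.
Solving, L = 16 and K = 256.

L* = 16, K* = 256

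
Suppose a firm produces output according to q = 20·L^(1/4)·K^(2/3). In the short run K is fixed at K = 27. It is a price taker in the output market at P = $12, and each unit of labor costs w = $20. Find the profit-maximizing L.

With K = 27, MP_L = (1/4)·20·L^(-3/4)·27^(2/3) = 45·L^(-3/4).
Profit maximization for a price taker requires P·MP_L = w: 12·45·L^(-3/4) = 20.
So L^(-3/4) = 1/27, which gives L = 81.

L* = 81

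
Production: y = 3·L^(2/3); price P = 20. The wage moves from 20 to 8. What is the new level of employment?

L* = 125

From P·MP_L = w with MP_L = 2·L^(-1/3), the labor demand is L(w) = (40/w)^(3).
At w = 20: L = 8. At w = 8: L = 125.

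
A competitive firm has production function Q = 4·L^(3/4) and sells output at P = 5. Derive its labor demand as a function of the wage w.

MP_L = (3/4)·4·L^(-1/4) = 3·L^(-1/4).
Setting P·MP_L = w: 15·L^(-1/4) = w.
Solving for L: L^(-1/4) = w/15, so L = (15/w)^(4).

L(w) = 50625/w^(4)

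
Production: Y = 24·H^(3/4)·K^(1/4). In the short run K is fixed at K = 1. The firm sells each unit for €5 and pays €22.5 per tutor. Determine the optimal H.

H* = 256

With K = 1, MP_H = (3/4)·24·H^(-1/4)·1^(1/4) = 18·H^(-1/4).
Profit maximization for a price taker requires P·MP_H = w: 5·18·H^(-1/4) = 22.5.
So H^(-1/4) = 0.25, which gives H = 256.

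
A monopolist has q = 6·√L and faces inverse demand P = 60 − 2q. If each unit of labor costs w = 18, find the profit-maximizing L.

Marginal revenue from the inverse demand is MR = 60 − 4q.
The marginal product is MP_L = 3·L^(-1/2).
A monopolist hires until marginal revenue product equals the wage: MR·MP_L = w.
At L, q = 6·√L. Substituting and solving: (60 − 24·√L)·3·L^(-1/2) = 18 gives L = 4.

L* = 4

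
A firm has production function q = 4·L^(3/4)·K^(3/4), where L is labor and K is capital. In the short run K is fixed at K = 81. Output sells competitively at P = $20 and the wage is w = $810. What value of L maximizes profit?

L* = 16

With K = 81, MP_L = (3/4)·4·L^(-1/4)·81^(3/4) = 81·L^(-1/4).
Profit maximization for a price taker requires P·MP_L = w: 20·81·L^(-1/4) = 810.
So L^(-1/4) = 0.5, which gives L = 16.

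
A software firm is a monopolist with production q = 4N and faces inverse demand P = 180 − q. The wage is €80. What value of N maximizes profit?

N* = 20

Marginal revenue from the inverse demand is MR = 180 − 2q.
The marginal product is MP_N = 4.
A monopolist hires until marginal revenue product equals the wage: MR·MP_N = w.
(180 − 8N)·4 = 80, so N = 20.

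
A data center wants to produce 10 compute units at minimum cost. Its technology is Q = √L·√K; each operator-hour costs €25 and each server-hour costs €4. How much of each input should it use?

Cost minimization requires the marginal rate of technical substitution to equal the input-price ratio: MP_L/MP_K = w/r.
Here MP_L/MP_K = (1/2)·(K/L)/(1/2) = (K/L). Setting this equal to 25/4 = 6.25 gives K = 6.25L.
Substituting into Q = 10: L^(1/2)·(6.25L)^(1/2) = 10.
Solving, L = 4 and K = 25.

L* = 4, K* = 25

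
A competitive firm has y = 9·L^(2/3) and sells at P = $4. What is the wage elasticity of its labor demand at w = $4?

ε = -3

MP_L = (2/3)·9·L^(-1/3), so P·MP_L = w gives 24·L^(-1/3) = w.
Solving, L(w) = (24/w)^(3). This is a constant-elasticity form: L ∝ w^(−3), so ε = −3.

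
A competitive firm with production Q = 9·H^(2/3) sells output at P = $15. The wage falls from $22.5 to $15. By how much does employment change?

From P·MP_H = w with MP_H = 6·H^(-1/3), the labor demand is H(w) = (90/w)^(3).
At w = 22.5: H = 64. At w = 15: H = 216.
ΔH = 216 − 64 = 152.

ΔH = 152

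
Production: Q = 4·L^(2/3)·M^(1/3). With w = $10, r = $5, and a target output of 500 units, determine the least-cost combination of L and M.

L* = 125, M* = 125

Cost minimization requires the marginal rate of technical substitution to equal the input-price ratio: MP_L/MP_M = w/r.
Here MP_L/MP_M = (2/3)·(M/L)/(1/3) = 2·(M/L). Setting this equal to 10/5 = 2 gives M = L.
Substituting into Q = 500: 4·L^(2/3)·(L)^(1/3) = 500.
Solving, L = 125 and M = 125.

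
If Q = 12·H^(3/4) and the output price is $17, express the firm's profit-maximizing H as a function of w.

H(w) = (153/w)^(4)

MP_H = (3/4)·12·H^(-1/4) = 9·H^(-1/4).
Setting P·MP_H = w: 153·H^(-1/4) = w.
Solving for H: H^(-1/4) = w/153, so H = (153/w)^(4).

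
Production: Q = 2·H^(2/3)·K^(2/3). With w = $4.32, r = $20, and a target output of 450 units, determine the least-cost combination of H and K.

Cost minimization requires the marginal rate of technical substitution to equal the input-price ratio: MP_H/MP_K = w/r.
Here MP_H/MP_K = (2/3)·(K/H)/(2/3) = (K/H). Setting this equal to 4.32/20 = 0.216 gives K = 0.216H.
Substituting into Q = 450: 2·H^(2/3)·(0.216H)^(2/3) = 450.
Solving, H = 125 and K = 27.

H* = 125, K* = 27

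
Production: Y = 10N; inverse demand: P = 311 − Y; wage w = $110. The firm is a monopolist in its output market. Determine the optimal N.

N* = 15

Marginal revenue from the inverse demand is MR = 311 − 2Y.
The marginal product is MP_N = 10.
A monopolist hires until marginal revenue product equals the wage: MR·MP_N = w.
(311 − 20N)·10 = 110, so N = 15.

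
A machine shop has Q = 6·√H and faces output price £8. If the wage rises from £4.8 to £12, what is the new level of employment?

H* = 4

From P·MP_H = w with MP_H = 3·H^(-1/2), the labor demand is H(w) = (24/w)^(2).
At w = 4.8: H = 25. At w = 12: H = 4.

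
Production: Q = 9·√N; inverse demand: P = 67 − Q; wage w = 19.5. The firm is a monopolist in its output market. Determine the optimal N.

N* = 9

Marginal revenue from the inverse demand is MR = 67 − 2Q.
The marginal product is MP_N = 4.5·N^(-1/2).
A monopolist hires until marginal revenue product equals the wage: MR·MP_N = w.
At N, Q = 9·√N. Substituting and solving: (67 − 18·√N)·4.5·N^(-1/2) = 19.5 gives N = 9.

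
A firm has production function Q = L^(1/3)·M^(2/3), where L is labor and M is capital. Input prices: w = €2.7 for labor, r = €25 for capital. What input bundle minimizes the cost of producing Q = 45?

L* = 125, M* = 27

Cost minimization requires the marginal rate of technical substitution to equal the input-price ratio: MP_L/MP_M = w/r.
Here MP_L/MP_M = (1/3)·(M/L)/(2/3) = 0.5·(M/L). Setting this equal to 2.7/25 = 0.108 gives M = 0.216L.
Substituting into Q = 45: L^(1/3)·(0.216L)^(2/3) = 45.
Solving, L = 125 and M = 27.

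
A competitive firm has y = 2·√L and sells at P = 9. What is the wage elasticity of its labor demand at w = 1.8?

MP_L = (1/2)·2·L^(-1/2), so P·MP_L = w gives 9·L^(-1/2) = w.
Solving, L(w) = (9/w)^(2). This is a constant-elasticity form: L ∝ w^(−2), so ε = −2.

ε = -2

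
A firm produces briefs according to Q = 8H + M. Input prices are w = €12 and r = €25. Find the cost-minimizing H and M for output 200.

The inputs are perfect substitutes, so the firm uses whichever has the lower cost per unit of output.
Cost per unit of output via H is 1.5; via M it is 25. H is cheaper.
Producing Q = 200 with H alone: H = 25, M = 0.

H* = 25, M* = 0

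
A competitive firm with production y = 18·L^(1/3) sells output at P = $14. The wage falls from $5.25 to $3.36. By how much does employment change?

ΔL = 61

From P·MP_L = w with MP_L = 6·L^(-2/3), the labor demand is L(w) = (84/w)^(3/2).
At w = 5.25: L = 64. At w = 3.36: L = 125.
ΔL = 125 − 64 = 61.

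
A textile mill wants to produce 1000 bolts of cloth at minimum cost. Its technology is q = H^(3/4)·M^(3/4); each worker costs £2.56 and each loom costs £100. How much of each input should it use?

H* = 625, M* = 16

Cost minimization requires the marginal rate of technical substitution to equal the input-price ratio: MP_H/MP_M = w/r.
Here MP_H/MP_M = (3/4)·(M/H)/(3/4) = (M/H). Setting this equal to 2.56/100 = 0.0256 gives M = 0.0256H.
Substituting into q = 1000: H^(3/4)·(0.0256H)^(3/4) = 1000.
Solving, H = 625 and M = 16.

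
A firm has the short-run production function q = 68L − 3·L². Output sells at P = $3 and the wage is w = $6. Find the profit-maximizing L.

The marginal product of L is MP_L = 68 − 6L.
A price-taking firm hires until the value of the marginal product equals the wage: P·MP_L = w, so 3·(68 − 6L) = 6.
Then 68 − 6L = 2, giving L = 11.

L* = 11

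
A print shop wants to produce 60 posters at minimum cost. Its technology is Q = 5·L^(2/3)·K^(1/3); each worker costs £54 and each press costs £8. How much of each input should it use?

Cost minimization requires the marginal rate of technical substitution to equal the input-price ratio: MP_L/MP_K = w/r.
Here MP_L/MP_K = (2/3)·(K/L)/(1/3) = 2·(K/L). Setting this equal to 54/8 = 6.75 gives K = 3.375L.
Substituting into Q = 60: 5·L^(2/3)·(3.375L)^(1/3) = 60.
Solving, L = 8 and K = 27.

L* = 8, K* = 27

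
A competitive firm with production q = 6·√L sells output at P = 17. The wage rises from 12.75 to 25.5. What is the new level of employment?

L* = 4

From P·MP_L = w with MP_L = 3·L^(-1/2), the labor demand is L(w) = (51/w)^(2).
At w = 12.75: L = 16. At w = 25.5: L = 4.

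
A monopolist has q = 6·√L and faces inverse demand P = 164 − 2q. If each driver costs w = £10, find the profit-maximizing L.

Marginal revenue from the inverse demand is MR = 164 − 4q.
The marginal product is MP_L = 3·L^(-1/2).
A monopolist hires until marginal revenue product equals the wage: MR·MP_L = w.
At L, q = 6·√L. Substituting and solving: (164 − 24·√L)·3·L^(-1/2) = 10 gives L = 36.

L* = 36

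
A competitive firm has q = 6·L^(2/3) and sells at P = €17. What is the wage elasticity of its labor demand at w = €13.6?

ε = -3

MP_L = (2/3)·6·L^(-1/3), so P·MP_L = w gives 68·L^(-1/3) = w.
Solving, L(w) = (68/w)^(3). This is a constant-elasticity form: L ∝ w^(−3), so ε = −3.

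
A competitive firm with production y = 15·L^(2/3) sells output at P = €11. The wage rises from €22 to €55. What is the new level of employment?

L* = 8

From P·MP_L = w with MP_L = 10·L^(-1/3), the labor demand is L(w) = (110/w)^(3).
At w = 22: L = 125. At w = 55: L = 8.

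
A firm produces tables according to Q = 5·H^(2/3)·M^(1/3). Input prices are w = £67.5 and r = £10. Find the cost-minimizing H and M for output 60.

H* = 8, M* = 27

Cost minimization requires the marginal rate of technical substitution to equal the input-price ratio: MP_H/MP_M = w/r.
Here MP_H/MP_M = (2/3)·(M/H)/(1/3) = 2·(M/H). Setting this equal to 67.5/10 = 6.75 gives M = 3.375H.
Substituting into Q = 60: 5·H^(2/3)·(3.375H)^(1/3) = 60.
Solving, H = 8 and M = 27.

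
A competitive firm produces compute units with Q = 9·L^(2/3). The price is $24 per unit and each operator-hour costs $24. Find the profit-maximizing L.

MP_L = (2/3)·9·L^(-1/3) = 6·L^(-1/3).
Profit maximization for a price taker requires P·MP_L = w: 24·6·L^(-1/3) = 24.
So L^(-1/3) = 1/6, which gives L = 216.

L* = 216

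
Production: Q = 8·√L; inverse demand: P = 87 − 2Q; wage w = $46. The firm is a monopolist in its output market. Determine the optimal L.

Marginal revenue from the inverse demand is MR = 87 − 4Q.
The marginal product is MP_L = 4·L^(-1/2).
A monopolist hires until marginal revenue product equals the wage: MR·MP_L = w.
At L, Q = 8·√L. Substituting and solving: (87 − 32·√L)·4·L^(-1/2) = 46 gives L = 4.

L* = 4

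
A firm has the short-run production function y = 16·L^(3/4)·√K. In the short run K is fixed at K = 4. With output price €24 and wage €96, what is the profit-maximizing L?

With K = 4, MP_L = (3/4)·16·L^(-1/4)·4^(1/2) = 24·L^(-1/4).
Profit maximization for a price taker requires P·MP_L = w: 24·24·L^(-1/4) = 96.
So L^(-1/4) = 1/6, which gives L = 1296.

L* = 1296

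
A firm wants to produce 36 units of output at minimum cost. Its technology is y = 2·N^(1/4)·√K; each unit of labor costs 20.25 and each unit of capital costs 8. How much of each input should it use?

Cost minimization requires the marginal rate of technical substitution to equal the input-price ratio: MP_N/MP_K = w/r.
Here MP_N/MP_K = (1/4)·(K/N)/(1/2) = 0.5·(K/N). Setting this equal to 20.25/8 = 2.53125 gives K = 5.0625N.
Substituting into y = 36: 2·N^(1/4)·(5.0625N)^(1/2) = 36.
Solving, N = 16 and K = 81.

N* = 16, K* = 81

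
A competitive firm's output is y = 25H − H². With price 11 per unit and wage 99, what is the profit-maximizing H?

H* = 8

The marginal product of H is MP_H = 25 − 2H.
A price-taking firm hires until the value of the marginal product equals the wage: P·MP_H = w, so 11·(25 − 2H) = 99.
Then 25 − 2H = 9, giving H = 8.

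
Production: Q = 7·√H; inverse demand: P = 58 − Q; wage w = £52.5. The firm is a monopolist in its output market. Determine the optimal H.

H* = 4

Marginal revenue from the inverse demand is MR = 58 − 2Q.
The marginal product is MP_H = 3.5·H^(-1/2).
A monopolist hires until marginal revenue product equals the wage: MR·MP_H = w.
At H, Q = 7·√H. Substituting and solving: (58 − 14·√H)·3.5·H^(-1/2) = 52.5 gives H = 4.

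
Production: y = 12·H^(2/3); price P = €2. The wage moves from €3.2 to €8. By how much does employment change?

ΔH = -117

From P·MP_H = w with MP_H = 8·H^(-1/3), the labor demand is H(w) = (16/w)^(3).
At w = 3.2: H = 125. At w = 8: H = 8.
ΔH = 8 − 125 = -117.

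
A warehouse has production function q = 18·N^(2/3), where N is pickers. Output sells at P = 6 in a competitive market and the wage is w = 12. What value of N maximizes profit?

MP_N = (2/3)·18·N^(-1/3) = 12·N^(-1/3).
Profit maximization for a price taker requires P·MP_N = w: 6·12·N^(-1/3) = 12.
So N^(-1/3) = 1/6, which gives N = 216.

N* = 216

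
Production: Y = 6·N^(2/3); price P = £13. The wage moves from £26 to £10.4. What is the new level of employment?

N* = 125

From P·MP_N = w with MP_N = 4·N^(-1/3), the labor demand is N(w) = (52/w)^(3).
At w = 26: N = 8. At w = 10.4: N = 125.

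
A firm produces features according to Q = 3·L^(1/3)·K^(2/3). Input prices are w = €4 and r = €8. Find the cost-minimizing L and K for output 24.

L* = 8, K* = 8

Cost minimization requires the marginal rate of technical substitution to equal the input-price ratio: MP_L/MP_K = w/r.
Here MP_L/MP_K = (1/3)·(K/L)/(2/3) = 0.5·(K/L). Setting this equal to 4/8 = 0.5 gives K = L.
Substituting into Q = 24: 3·L^(1/3)·(L)^(2/3) = 24.
Solving, L = 8 and K = 8.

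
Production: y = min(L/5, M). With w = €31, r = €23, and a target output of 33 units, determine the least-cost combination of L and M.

With a fixed-proportions technology, the cost-minimizing bundle uses no slack in either input: L/5 = M = y.
So L = 5·33 = 165 and M = 33.

L* = 165, M* = 33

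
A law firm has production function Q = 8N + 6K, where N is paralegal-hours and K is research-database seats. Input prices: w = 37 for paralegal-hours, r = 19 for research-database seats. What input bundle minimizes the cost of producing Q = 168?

The inputs are perfect substitutes, so the firm uses whichever has the lower cost per unit of output.
Cost per unit of output via N is w/8 = 4.625; via K it is r/6 = 19/6. K is cheaper.
Producing Q = 168 with K alone: N = 0, K = 28.

N* = 0, K* = 28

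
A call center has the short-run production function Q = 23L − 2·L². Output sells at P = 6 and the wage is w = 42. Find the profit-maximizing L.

The marginal product of L is MP_L = 23 − 4L.
A price-taking firm hires until the value of the marginal product equals the wage: P·MP_L = w, so 6·(23 − 4L) = 42.
Then 23 − 4L = 7, giving L = 4.

L* = 4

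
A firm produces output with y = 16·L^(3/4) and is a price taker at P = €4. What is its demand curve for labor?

L(w) = 5308416/w^(4)

MP_L = (3/4)·16·L^(-1/4) = 12·L^(-1/4).
Setting P·MP_L = w: 48·L^(-1/4) = w.
Solving for L: L^(-1/4) = w/48, so L = (48/w)^(4).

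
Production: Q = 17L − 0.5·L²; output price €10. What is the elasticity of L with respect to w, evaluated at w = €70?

ε = -0.7

From P·MP_L = w with MP_L = 17 − L, labor demand is L(w) = 17 − w/10.
dL/dw = −1/(10) = -0.1.
At w = 70, L = 10, so ε = (dL/dw)·(w/L) = (-0.1)·(70/10) = -0.7.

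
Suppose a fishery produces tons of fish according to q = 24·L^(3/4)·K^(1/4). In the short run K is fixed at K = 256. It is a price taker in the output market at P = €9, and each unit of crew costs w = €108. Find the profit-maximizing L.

L* = 1296

With K = 256, MP_L = (3/4)·24·L^(-1/4)·256^(1/4) = 72·L^(-1/4).
Profit maximization for a price taker requires P·MP_L = w: 9·72·L^(-1/4) = 108.
So L^(-1/4) = 1/6, which gives L = 1296.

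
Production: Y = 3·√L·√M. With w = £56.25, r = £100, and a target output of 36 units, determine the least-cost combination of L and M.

L* = 16, M* = 9

Cost minimization requires the marginal rate of technical substitution to equal the input-price ratio: MP_L/MP_M = w/r.
Here MP_L/MP_M = (1/2)·(M/L)/(1/2) = (M/L). Setting this equal to 56.25/100 = 0.5625 gives M = 0.5625L.
Substituting into Y = 36: 3·L^(1/2)·(0.5625L)^(1/2) = 36.
Solving, L = 16 and M = 9.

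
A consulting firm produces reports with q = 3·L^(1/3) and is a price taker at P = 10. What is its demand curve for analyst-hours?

MP_L = (1/3)·3·L^(-2/3) = L^(-2/3).
Setting P·MP_L = w: 10·L^(-2/3) = w.
Solving for L: L^(-2/3) = w/10, so L = (10/w)^(3/2).

L(w) = (10/w)^(3/2)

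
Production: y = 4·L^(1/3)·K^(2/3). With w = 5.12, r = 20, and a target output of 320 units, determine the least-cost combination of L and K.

L* = 125, K* = 64

Cost minimization requires the marginal rate of technical substitution to equal the input-price ratio: MP_L/MP_K = w/r.
Here MP_L/MP_K = (1/3)·(K/L)/(2/3) = 0.5·(K/L). Setting this equal to 5.12/20 = 0.256 gives K = 0.512L.
Substituting into y = 320: 4·L^(1/3)·(0.512L)^(2/3) = 320.
Solving, L = 125 and K = 64.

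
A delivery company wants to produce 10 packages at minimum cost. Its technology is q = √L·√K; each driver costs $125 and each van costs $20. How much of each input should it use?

L* = 4, K* = 25

Cost minimization requires the marginal rate of technical substitution to equal the input-price ratio: MP_L/MP_K = w/r.
Here MP_L/MP_K = (1/2)·(K/L)/(1/2) = (K/L). Setting this equal to 125/20 = 6.25 gives K = 6.25L.
Substituting into q = 10: L^(1/2)·(6.25L)^(1/2) = 10.
Solving, L = 4 and K = 25.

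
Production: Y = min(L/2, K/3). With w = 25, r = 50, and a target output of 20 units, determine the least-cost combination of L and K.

With a fixed-proportions technology, the cost-minimizing bundle uses no slack in either input: L/2 = K/3 = Y.
So L = 2·20 = 40 and K = 3·20 = 60.

L* = 40, K* = 60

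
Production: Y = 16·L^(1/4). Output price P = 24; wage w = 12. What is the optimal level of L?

MP_L = (1/4)·16·L^(-3/4) = 4·L^(-3/4).
Profit maximization for a price taker requires P·MP_L = w: 24·4·L^(-3/4) = 12.
So L^(-3/4) = 0.125, which gives L = 16.

L* = 16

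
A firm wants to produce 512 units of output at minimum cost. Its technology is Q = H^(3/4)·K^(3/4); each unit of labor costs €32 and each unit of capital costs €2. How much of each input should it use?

H* = 16, K* = 256

Cost minimization requires the marginal rate of technical substitution to equal the input-price ratio: MP_H/MP_K = w/r.
Here MP_H/MP_K = (3/4)·(K/H)/(3/4) = (K/H). Setting this equal to 32/2 = 16 gives K = 16H.
Substituting into Q = 512: H^(3/4)·(16H)^(3/4) = 512.
Solving, H = 16 and K = 256.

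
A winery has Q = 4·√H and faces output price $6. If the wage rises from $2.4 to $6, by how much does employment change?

ΔH = -21

From P·MP_H = w with MP_H = 2·H^(-1/2), the labor demand is H(w) = (12/w)^(2).
At w = 2.4: H = 25. At w = 6: H = 4.
ΔH = 4 − 25 = -21.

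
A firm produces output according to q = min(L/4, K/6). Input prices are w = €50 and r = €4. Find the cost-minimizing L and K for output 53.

L* = 212, K* = 318

With a fixed-proportions technology, the cost-minimizing bundle uses no slack in either input: L/4 = K/6 = q.
So L = 4·53 = 212 and K = 6·53 = 318.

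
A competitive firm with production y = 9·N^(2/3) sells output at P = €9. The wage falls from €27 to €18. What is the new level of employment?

From P·MP_N = w with MP_N = 6·N^(-1/3), the labor demand is N(w) = (54/w)^(3).
At w = 27: N = 8. At w = 18: N = 27.

N* = 27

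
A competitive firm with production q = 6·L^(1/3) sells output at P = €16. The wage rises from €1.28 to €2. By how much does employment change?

From P·MP_L = w with MP_L = 2·L^(-2/3), the labor demand is L(w) = (32/w)^(3/2).
At w = 1.28: L = 125. At w = 2: L = 64.
ΔL = 64 − 125 = -61.

ΔL = -61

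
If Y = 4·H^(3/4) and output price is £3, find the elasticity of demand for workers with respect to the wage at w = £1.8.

MP_H = (3/4)·4·H^(-1/4), so P·MP_H = w gives 9·H^(-1/4) = w.
Solving, H(w) = (9/w)^(4). This is a constant-elasticity form: H ∝ w^(−4), so ε = −4.

ε = -4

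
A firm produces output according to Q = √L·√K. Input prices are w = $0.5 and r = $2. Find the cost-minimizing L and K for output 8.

L* = 16, K* = 4

Cost minimization requires the marginal rate of technical substitution to equal the input-price ratio: MP_L/MP_K = w/r.
Here MP_L/MP_K = (1/2)·(K/L)/(1/2) = (K/L). Setting this equal to 0.5/2 = 0.25 gives K = 0.25L.
Substituting into Q = 8: L^(1/2)·(0.25L)^(1/2) = 8.
Solving, L = 16 and K = 4.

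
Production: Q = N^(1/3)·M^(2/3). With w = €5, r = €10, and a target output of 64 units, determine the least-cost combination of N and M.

N* = 64, M* = 64

Cost minimization requires the marginal rate of technical substitution to equal the input-price ratio: MP_N/MP_M = w/r.
Here MP_N/MP_M = (1/3)·(M/N)/(2/3) = 0.5·(M/N). Setting this equal to 5/10 = 0.5 gives M = N.
Substituting into Q = 64: N^(1/3)·(N)^(2/3) = 64.
Solving, N = 64 and M = 64.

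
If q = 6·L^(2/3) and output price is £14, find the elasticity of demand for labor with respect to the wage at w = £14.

MP_L = (2/3)·6·L^(-1/3), so P·MP_L = w gives 56·L^(-1/3) = w.
Solving, L(w) = (56/w)^(3). This is a constant-elasticity form: L ∝ w^(−3), so ε = −3.

ε = -3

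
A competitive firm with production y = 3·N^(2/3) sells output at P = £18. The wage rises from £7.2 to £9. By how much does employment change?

From P·MP_N = w with MP_N = 2·N^(-1/3), the labor demand is N(w) = (36/w)^(3).
At w = 7.2: N = 125. At w = 9: N = 64.
ΔN = 64 − 125 = -61.

ΔN = -61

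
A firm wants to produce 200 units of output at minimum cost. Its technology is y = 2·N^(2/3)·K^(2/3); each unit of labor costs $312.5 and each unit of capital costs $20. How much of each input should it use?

N* = 8, K* = 125

Cost minimization requires the marginal rate of technical substitution to equal the input-price ratio: MP_N/MP_K = w/r.
Here MP_N/MP_K = (2/3)·(K/N)/(2/3) = (K/N). Setting this equal to 312.5/20 = 15.625 gives K = 15.625N.
Substituting into y = 200: 2·N^(2/3)·(15.625N)^(2/3) = 200.
Solving, N = 8 and K = 125.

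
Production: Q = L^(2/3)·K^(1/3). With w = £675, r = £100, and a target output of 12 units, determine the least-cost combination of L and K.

L* = 8, K* = 27

Cost minimization requires the marginal rate of technical substitution to equal the input-price ratio: MP_L/MP_K = w/r.
Here MP_L/MP_K = (2/3)·(K/L)/(1/3) = 2·(K/L). Setting this equal to 675/100 = 6.75 gives K = 3.375L.
Substituting into Q = 12: L^(2/3)·(3.375L)^(1/3) = 12.
Solving, L = 8 and K = 27.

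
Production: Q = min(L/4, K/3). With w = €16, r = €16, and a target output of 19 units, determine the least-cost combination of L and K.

With a fixed-proportions technology, the cost-minimizing bundle uses no slack in either input: L/4 = K/3 = Q.
So L = 4·19 = 76 and K = 3·19 = 57.

L* = 76, K* = 57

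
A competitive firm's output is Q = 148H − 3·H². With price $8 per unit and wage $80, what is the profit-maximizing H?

The marginal product of H is MP_H = 148 − 6H.
A price-taking firm hires until the value of the marginal product equals the wage: P·MP_H = w, so 8·(148 − 6H) = 80.
Then 148 − 6H = 10, giving H = 23.

H* = 23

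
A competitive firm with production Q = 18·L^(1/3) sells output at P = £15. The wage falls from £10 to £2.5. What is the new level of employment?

L* = 216

From P·MP_L = w with MP_L = 6·L^(-2/3), the labor demand is L(w) = (90/w)^(3/2).
At w = 10: L = 27. At w = 2.5: L = 216.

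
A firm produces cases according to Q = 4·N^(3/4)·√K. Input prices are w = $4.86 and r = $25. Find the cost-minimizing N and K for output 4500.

Cost minimization requires the marginal rate of technical substitution to equal the input-price ratio: MP_N/MP_K = w/r.
Here MP_N/MP_K = (3/4)·(K/N)/(1/2) = 1.5·(K/N). Setting this equal to 4.86/25 = 0.1944 gives K = 0.1296N.
Substituting into Q = 4500: 4·N^(3/4)·(0.1296N)^(1/2) = 4500.
Solving, N = 625 and K = 81.

N* = 625, K* = 81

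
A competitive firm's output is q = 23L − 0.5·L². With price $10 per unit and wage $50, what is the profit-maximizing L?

L* = 18

The marginal product of L is MP_L = 23 − L.
A price-taking firm hires until the value of the marginal product equals the wage: P·MP_L = w, so 10·(23 − L) = 50.
Then 23 − L = 5, giving L = 18.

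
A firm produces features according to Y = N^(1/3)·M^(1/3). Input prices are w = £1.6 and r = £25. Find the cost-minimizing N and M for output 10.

N* = 125, M* = 8

Cost minimization requires the marginal rate of technical substitution to equal the input-price ratio: MP_N/MP_M = w/r.
Here MP_N/MP_M = (1/3)·(M/N)/(1/3) = (M/N). Setting this equal to 1.6/25 = 0.064 gives M = 0.064N.
Substituting into Y = 10: N^(1/3)·(0.064N)^(1/3) = 10.
Solving, N = 125 and M = 8.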